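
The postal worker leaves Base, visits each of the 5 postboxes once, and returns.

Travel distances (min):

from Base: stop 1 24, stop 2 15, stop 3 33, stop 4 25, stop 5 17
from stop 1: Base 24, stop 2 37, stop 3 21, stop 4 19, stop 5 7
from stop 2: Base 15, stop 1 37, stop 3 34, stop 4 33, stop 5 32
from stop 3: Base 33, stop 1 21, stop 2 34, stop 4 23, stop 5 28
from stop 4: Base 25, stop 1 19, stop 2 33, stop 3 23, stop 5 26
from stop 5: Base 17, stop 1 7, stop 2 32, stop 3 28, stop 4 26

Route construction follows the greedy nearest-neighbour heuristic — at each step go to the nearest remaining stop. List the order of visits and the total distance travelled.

Nearest-neighbour total = 129 min; route Base → stop 2 → stop 5 → stop 1 → stop 4 → stop 3 → Base.

From Base: distances to unvisited — stop 2=15, stop 5=17, stop 1=24, stop 4=25, stop 3=33. Nearest is stop 2 (15).
From stop 2: distances to unvisited — stop 5=32, stop 4=33, stop 3=34, stop 1=37. Nearest is stop 5 (32).
From stop 5: distances to unvisited — stop 1=7, stop 4=26, stop 3=28. Nearest is stop 1 (7).
From stop 1: distances to unvisited — stop 4=19, stop 3=21. Nearest is stop 4 (19).
From stop 4: distances to unvisited — stop 3=23. Nearest is stop 3 (23).
Return stop 3→Base: 33.
Total = 15 + 32 + 7 + 19 + 23 + 33 = 129.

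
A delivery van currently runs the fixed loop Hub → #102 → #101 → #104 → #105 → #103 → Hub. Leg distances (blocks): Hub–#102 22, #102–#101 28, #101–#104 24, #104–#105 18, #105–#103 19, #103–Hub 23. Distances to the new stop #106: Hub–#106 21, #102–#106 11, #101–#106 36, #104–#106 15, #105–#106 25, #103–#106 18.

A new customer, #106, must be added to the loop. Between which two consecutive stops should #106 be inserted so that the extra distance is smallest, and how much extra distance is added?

Minimum extra distance: 10 blocks, inserting #106 between Hub and #102.

Insertion cost between consecutive stops i–j is d(i,#106) + d(#106,j) − d(i,j):
  between Hub and #102: 21 + 11 − 22 = 10
  between #102 and #101: 11 + 36 − 28 = 19
  between #101 and #104: 36 + 15 − 24 = 27
  between #104 and #105: 15 + 25 − 18 = 22
  between #105 and #103: 25 + 18 − 19 = 24
  between #103 and Hub: 18 + 21 − 23 = 16
Cheapest insertion is between Hub and #102, adding 10.
New total = 134 + 10 = 144.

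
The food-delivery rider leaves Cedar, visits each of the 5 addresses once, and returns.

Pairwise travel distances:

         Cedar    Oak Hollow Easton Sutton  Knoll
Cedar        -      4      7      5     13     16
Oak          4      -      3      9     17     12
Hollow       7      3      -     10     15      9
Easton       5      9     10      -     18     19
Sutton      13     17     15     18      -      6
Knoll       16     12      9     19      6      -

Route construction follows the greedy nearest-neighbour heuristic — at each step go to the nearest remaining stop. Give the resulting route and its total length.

Nearest-neighbour total = 45; route Cedar → Oak → Hollow → Knoll → Sutton → Easton → Cedar.

At Cedar the remaining stops are Oak 4, Easton 5, Hollow 7, Sutton 13, Knoll 16; go to Oak.
At Oak the remaining stops are Hollow 3, Easton 9, Knoll 12, Sutton 17; go to Hollow.
At Hollow the remaining stops are Knoll 9, Easton 10, Sutton 15; go to Knoll.
At Knoll the remaining stops are Sutton 6, Easton 19; go to Sutton.
At Sutton the remaining stops are Easton 18; go to Easton.
Return Easton→Cedar: 5.
Total = 4 + 3 + 9 + 6 + 18 + 5 = 45.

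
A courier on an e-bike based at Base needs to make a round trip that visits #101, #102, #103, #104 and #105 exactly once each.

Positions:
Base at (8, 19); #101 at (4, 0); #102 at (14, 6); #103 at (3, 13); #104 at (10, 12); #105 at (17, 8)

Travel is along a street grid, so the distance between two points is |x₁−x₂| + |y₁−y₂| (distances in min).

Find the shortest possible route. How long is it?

Base - #101 - #102 - #103 - #104 - #105 - Base: 23+16+18+8+11+20 = 96
Base - #101 - #102 - #103 - #105 - #104 - Base: 23+16+18+19+11+9 = 96
Base - #101 - #102 - #104 - #103 - #105 - Base: 23+16+10+8+19+20 = 96
Base - #101 - #102 - #104 - #105 - #103 - Base: 23+16+10+11+19+11 = 90
Base - #101 - #102 - #105 - #103 - #104 - Base: 23+16+5+19+8+9 = 80
Base - #101 - #102 - #105 - #104 - #103 - Base: 23+16+5+11+8+11 = 74
Base - #101 - #103 - #102 - #104 - #105 - Base: 23+14+18+10+11+20 = 96
Base - #101 - #103 - #102 - #105 - #104 - Base: 23+14+18+5+11+9 = 80
Base - #101 - #103 - #104 - #102 - #105 - Base: 23+14+8+10+5+20 = 80
Base - #101 - #103 - #104 - #105 - #102 - Base: 23+14+8+11+5+19 = 80
Base - #101 - #103 - #105 - #102 - #104 - Base: 23+14+19+5+10+9 = 80
Base - #101 - #103 - #105 - #104 - #102 - Base: 23+14+19+11+10+19 = 96
Base - #101 - #104 - #102 - #103 - #105 - Base: 23+18+10+18+19+20 = 108
Base - #101 - #104 - #102 - #105 - #103 - Base: 23+18+10+5+19+11 = 86
… (46 more)
Base - #103 - #101 - #102 - #105 - #104 - Base: 11+14+16+5+11+9 = 66  ← best
The minimum is 66.
One optimal route: Base → #103 → #101 → #102 → #105 → #104 → Base (or its reverse).

Shortest round trip = 66 min.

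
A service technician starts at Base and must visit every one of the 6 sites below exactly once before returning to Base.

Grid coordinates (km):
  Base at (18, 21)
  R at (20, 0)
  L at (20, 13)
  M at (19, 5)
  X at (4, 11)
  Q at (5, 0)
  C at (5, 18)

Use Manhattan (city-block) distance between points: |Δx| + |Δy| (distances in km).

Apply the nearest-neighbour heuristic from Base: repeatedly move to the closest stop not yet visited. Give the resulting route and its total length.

76 km along Base → L → M → R → Q → X → C → Base.

Base → [L:10 / C:16 / M:17 / R:23 / X:24 / Q:34] → L (10)
L → [M:9 / R:13 / X:18 / C:20 / Q:28] → M (9)
M → [R:6 / Q:19 / X:21 / C:27] → R (6)
R → [Q:15 / X:27 / C:33] → Q (15)
Q → [X:12 / C:18] → X (12)
X → [C:8] → C (8)
Return C→Base: 16.
Total = 10 + 9 + 6 + 15 + 12 + 8 + 16 = 76.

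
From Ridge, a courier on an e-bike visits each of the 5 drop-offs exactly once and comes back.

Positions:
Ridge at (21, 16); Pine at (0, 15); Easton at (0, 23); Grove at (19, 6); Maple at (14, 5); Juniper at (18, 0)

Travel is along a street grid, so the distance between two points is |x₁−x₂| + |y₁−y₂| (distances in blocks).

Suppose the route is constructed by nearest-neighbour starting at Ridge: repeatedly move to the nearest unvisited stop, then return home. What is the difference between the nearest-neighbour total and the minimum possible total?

Ridge: Grove=12, Maple=18, Juniper=19, Pine=22, Easton=28 ⇒ Grove
Grove: Maple=6, Juniper=7, Pine=28, Easton=36 ⇒ Maple
Maple: Juniper=9, Pine=24, Easton=32 ⇒ Juniper
Juniper: Pine=33, Easton=41 ⇒ Pine
Pine: Easton=8 ⇒ Easton
NN route Ridge → Grove → Maple → Juniper → Pine → Easton → Ridge costs 96.
Optimal: Ridge → Easton → Pine → Maple → Juniper → Grove → Ridge costs 88 (by enumerating all 60 distinct tours).
Excess = 96 − 88 = 8.

8 blocks longer than the optimal tour.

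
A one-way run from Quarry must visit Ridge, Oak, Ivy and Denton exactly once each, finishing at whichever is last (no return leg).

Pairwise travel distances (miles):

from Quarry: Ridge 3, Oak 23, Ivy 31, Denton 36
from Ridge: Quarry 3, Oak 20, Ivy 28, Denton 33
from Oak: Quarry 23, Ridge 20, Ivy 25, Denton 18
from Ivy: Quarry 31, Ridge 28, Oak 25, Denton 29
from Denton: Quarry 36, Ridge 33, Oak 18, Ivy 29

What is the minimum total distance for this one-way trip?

There are 4! = 24 possible orderings.
Quarry→Ridge→Oak→Ivy→Denton: 3+20+25+29 = 77
Quarry→Ridge→Oak→Denton→Ivy: 3+20+18+29 = 70
Quarry→Ridge→Ivy→Oak→Denton: 3+28+25+18 = 74
Quarry→Ridge→Ivy→Denton→Oak: 3+28+29+18 = 78
Quarry→Ridge→Denton→Oak→Ivy: 3+33+18+25 = 79
Quarry→Ridge→Denton→Ivy→Oak: 3+33+29+25 = 90
Quarry→Oak→Ridge→Ivy→Denton: 23+20+28+29 = 100
Quarry→Oak→Ridge→Denton→Ivy: 23+20+33+29 = 105
Quarry→Oak→Ivy→Ridge→Denton: 23+25+28+33 = 109
Quarry→Oak→Ivy→Denton→Ridge: 23+25+29+33 = 110
Quarry→Oak→Denton→Ridge→Ivy: 23+18+33+28 = 102
Quarry→Oak→Denton→Ivy→Ridge: 23+18+29+28 = 98
Quarry→Ivy→Ridge→Oak→Denton: 31+28+20+18 = 97
Quarry→Ivy→Ridge→Denton→Oak: 31+28+33+18 = 110
… (10 more)
The minimum is 70.
One shortest path: Quarry → Ridge → Oak → Denton → Ivy.

Shortest open route: 70 miles.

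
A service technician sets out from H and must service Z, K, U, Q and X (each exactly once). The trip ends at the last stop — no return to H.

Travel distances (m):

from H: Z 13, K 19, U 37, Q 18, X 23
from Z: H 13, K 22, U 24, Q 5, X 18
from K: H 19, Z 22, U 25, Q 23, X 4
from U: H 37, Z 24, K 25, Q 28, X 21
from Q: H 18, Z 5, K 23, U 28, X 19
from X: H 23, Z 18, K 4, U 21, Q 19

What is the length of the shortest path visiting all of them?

Minimum one-way distance = 66 m.

There are 5! = 120 possible orderings.
H - Z - K - U - Q - X: 13+22+25+28+19 = 107
H - Z - K - U - X - Q: 13+22+25+21+19 = 100
H - Z - K - Q - U - X: 13+22+23+28+21 = 107
H - Z - K - Q - X - U: 13+22+23+19+21 = 98
H - Z - K - X - U - Q: 13+22+4+21+28 = 88
H - Z - K - X - Q - U: 13+22+4+19+28 = 86
H - Z - U - K - Q - X: 13+24+25+23+19 = 104
H - Z - U - K - X - Q: 13+24+25+4+19 = 85
H - Z - U - Q - K - X: 13+24+28+23+4 = 92
H - Z - U - Q - X - K: 13+24+28+19+4 = 88
H - Z - U - X - K - Q: 13+24+21+4+23 = 85
H - Z - U - X - Q - K: 13+24+21+19+23 = 100
H - Z - Q - K - U - X: 13+5+23+25+21 = 87
H - Z - Q - K - X - U: 13+5+23+4+21 = 66
… (106 more)
The minimum is 66.
One shortest path: H → Z → Q → K → X → U.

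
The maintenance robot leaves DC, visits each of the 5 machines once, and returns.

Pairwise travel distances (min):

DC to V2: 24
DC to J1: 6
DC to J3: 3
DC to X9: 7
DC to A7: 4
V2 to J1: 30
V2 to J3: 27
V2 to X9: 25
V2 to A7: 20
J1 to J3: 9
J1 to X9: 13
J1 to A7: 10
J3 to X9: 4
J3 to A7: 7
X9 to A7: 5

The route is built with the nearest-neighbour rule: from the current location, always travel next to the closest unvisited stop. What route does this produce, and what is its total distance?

76 min along DC → J3 → X9 → A7 → J1 → V2 → DC.

DC → [J3:3 / A7:4 / J1:6 / X9:7 / V2:24] → J3 (3)
J3 → [X9:4 / A7:7 / J1:9 / V2:27] → X9 (4)
X9 → [A7:5 / J1:13 / V2:25] → A7 (5)
A7 → [J1:10 / V2:20] → J1 (10)
J1 → [V2:30] → V2 (30)
Return V2→DC: 24.
Total = 3 + 4 + 5 + 10 + 30 + 24 = 76.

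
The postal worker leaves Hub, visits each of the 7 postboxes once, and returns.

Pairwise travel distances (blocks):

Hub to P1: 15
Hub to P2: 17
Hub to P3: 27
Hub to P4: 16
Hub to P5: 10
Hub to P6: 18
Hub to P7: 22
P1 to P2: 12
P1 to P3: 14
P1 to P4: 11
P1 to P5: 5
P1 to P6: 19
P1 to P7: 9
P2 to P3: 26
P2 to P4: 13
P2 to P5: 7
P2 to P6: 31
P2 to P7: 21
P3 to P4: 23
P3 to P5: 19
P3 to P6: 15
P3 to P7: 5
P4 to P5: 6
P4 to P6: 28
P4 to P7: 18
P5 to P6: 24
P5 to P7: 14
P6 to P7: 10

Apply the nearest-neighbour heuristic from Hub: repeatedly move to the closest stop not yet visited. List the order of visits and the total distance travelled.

Hub → [P5:10 / P1:15 / P4:16 / P2:17 / P6:18 / P7:22 / P3:27] → P5 (10)
P5 → [P1:5 / P4:6 / P2:7 / P7:14 / P3:19 / P6:24] → P1 (5)
P1 → [P7:9 / P4:11 / P2:12 / P3:14 / P6:19] → P7 (9)
P7 → [P3:5 / P6:10 / P4:18 / P2:21] → P3 (5)
P3 → [P6:15 / P4:23 / P2:26] → P6 (15)
P6 → [P4:28 / P2:31] → P4 (28)
P4 → [P2:13] → P2 (13)
Return P2→Hub: 17.
Total = 10 + 5 + 9 + 5 + 15 + 28 + 13 + 17 = 102.

Total distance 102 blocks via the nearest-neighbour route Hub → P5 → P1 → P7 → P3 → P6 → P4 → P2 → Hub.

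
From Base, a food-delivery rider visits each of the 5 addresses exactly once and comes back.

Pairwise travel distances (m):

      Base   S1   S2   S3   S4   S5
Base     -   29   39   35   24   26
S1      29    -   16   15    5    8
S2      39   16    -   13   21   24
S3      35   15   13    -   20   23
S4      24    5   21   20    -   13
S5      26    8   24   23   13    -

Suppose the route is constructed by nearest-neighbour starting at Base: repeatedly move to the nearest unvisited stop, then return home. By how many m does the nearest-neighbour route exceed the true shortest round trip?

Excess over optimum: 5 m.

Base: S4=24, S5=26, S1=29, S3=35, S2=39 ⇒ S4
S4: S1=5, S5=13, S3=20, S2=21 ⇒ S1
S1: S5=8, S3=15, S2=16 ⇒ S5
S5: S3=23, S2=24 ⇒ S3
S3: S2=13 ⇒ S2
NN route Base → S4 → S1 → S5 → S3 → S2 → Base costs 112.
Optimal: Base → S4 → S1 → S2 → S3 → S5 → Base costs 107 (by enumerating all 60 distinct tours).
Excess = 112 − 107 = 5.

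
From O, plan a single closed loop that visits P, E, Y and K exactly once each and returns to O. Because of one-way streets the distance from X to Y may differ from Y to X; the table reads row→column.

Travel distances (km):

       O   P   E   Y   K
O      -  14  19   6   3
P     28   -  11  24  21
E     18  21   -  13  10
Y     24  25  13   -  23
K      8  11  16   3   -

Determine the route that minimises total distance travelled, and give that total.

O - P - E - Y - K - O: 14+11+13+23+8 = 69
O - P - E - K - Y - O: 14+11+10+3+24 = 62
O - P - Y - E - K - O: 14+24+13+10+8 = 69
O - P - Y - K - E - O: 14+24+23+16+18 = 95
O - P - K - E - Y - O: 14+21+16+13+24 = 88
O - P - K - Y - E - O: 14+21+3+13+18 = 69
O - E - P - Y - K - O: 19+21+24+23+8 = 95
O - E - P - K - Y - O: 19+21+21+3+24 = 88
O - E - Y - P - K - O: 19+13+25+21+8 = 86
O - E - Y - K - P - O: 19+13+23+11+28 = 94
O - E - K - P - Y - O: 19+10+11+24+24 = 88
O - E - K - Y - P - O: 19+10+3+25+28 = 85
O - Y - P - E - K - O: 6+25+11+10+8 = 60
O - Y - P - K - E - O: 6+25+21+16+18 = 86
… (10 more)
The minimum is 60.
One optimal route: O → Y → P → E → K → O.

Minimum total distance: 60 km.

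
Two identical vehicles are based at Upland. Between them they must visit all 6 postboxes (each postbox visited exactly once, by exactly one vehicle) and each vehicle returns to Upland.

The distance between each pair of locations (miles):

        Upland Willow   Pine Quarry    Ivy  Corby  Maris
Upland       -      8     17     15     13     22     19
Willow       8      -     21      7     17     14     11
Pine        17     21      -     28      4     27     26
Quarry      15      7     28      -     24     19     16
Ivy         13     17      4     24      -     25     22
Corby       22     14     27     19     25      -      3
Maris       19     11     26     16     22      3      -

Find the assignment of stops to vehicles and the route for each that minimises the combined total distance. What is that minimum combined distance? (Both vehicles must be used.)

Minimum combined distance: 90 miles.

Check every non-empty split of the stops between the two vehicles; for each half take its own optimal tour:
  {Willow} + {Pine, Quarry, Ivy, Corby, Maris}: 16 + 78 = 94
  {Pine} + {Willow, Quarry, Ivy, Corby, Maris}: 34 + 72 = 106
  {Willow, Pine} + {Quarry, Ivy, Corby, Maris}: 46 + 72 = 118
  {Quarry} + {Willow, Pine, Ivy, Corby, Maris}: 30 + 66 = 96
  {Willow, Quarry} + {Pine, Ivy, Corby, Maris}: 30 + 66 = 96
  {Pine, Quarry} + {Willow, Ivy, Corby, Maris}: 60 + 60 = 120
  … (31 splits in total)
  {Pine, Ivy} + {Willow, Quarry, Corby, Maris}: 34 + 56 = 90  ← best
Best: vehicle 1 Upland → Pine → Ivy → Upland = 34; vehicle 2 Upland → Willow → Quarry → Corby → Maris → Upland = 56; combined 90.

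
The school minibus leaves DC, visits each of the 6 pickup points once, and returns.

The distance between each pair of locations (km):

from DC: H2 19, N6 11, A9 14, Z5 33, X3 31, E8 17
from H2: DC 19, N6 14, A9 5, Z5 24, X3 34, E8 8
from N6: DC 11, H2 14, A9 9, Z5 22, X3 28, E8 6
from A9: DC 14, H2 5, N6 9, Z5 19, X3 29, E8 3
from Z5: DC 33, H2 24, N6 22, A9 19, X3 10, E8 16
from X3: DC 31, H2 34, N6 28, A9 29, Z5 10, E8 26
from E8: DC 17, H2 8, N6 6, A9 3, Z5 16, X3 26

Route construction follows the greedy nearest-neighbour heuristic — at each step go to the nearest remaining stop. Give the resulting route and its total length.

90 km along DC → N6 → E8 → A9 → H2 → Z5 → X3 → DC.

At DC the remaining stops are N6 11, A9 14, E8 17, H2 19, X3 31, Z5 33; go to N6.
At N6 the remaining stops are E8 6, A9 9, H2 14, Z5 22, X3 28; go to E8.
At E8 the remaining stops are A9 3, H2 8, Z5 16, X3 26; go to A9.
At A9 the remaining stops are H2 5, Z5 19, X3 29; go to H2.
At H2 the remaining stops are Z5 24, X3 34; go to Z5.
At Z5 the remaining stops are X3 10; go to X3.
Return X3→DC: 31.
Total = 11 + 6 + 3 + 5 + 24 + 10 + 31 = 90.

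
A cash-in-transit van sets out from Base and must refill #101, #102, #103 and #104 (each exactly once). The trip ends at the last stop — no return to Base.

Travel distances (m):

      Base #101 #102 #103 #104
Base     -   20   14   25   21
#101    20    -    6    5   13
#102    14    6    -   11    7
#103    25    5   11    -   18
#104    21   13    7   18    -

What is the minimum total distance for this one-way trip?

There are 4! = 24 possible orderings.
Base→#101→#102→#103→#104: 20+6+11+18 = 55
Base→#101→#102→#104→#103: 20+6+7+18 = 51
Base→#101→#103→#102→#104: 20+5+11+7 = 43
Base→#101→#103→#104→#102: 20+5+18+7 = 50
Base→#101→#104→#102→#103: 20+13+7+11 = 51
Base→#101→#104→#103→#102: 20+13+18+11 = 62
Base→#102→#101→#103→#104: 14+6+5+18 = 43
Base→#102→#101→#104→#103: 14+6+13+18 = 51
Base→#102→#103→#101→#104: 14+11+5+13 = 43
Base→#102→#103→#104→#101: 14+11+18+13 = 56
Base→#102→#104→#101→#103: 14+7+13+5 = 39
Base→#102→#104→#103→#101: 14+7+18+5 = 44
Base→#103→#101→#102→#104: 25+5+6+7 = 43
Base→#103→#101→#104→#102: 25+5+13+7 = 50
… (10 more)
The minimum is 39.
One shortest path: Base → #102 → #104 → #101 → #103.

Minimum one-way distance = 39 m.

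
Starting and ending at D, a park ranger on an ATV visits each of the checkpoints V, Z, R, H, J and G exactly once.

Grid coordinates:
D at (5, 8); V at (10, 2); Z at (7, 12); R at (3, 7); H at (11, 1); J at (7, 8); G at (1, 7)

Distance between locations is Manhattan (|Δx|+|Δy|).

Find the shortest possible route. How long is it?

D → V → Z → R → H → J → G → D: 11+13+9+14+11+7+5 = 70
D → V → Z → R → H → G → J → D: 11+13+9+14+16+7+2 = 72
D → V → Z → R → J → H → G → D: 11+13+9+5+11+16+5 = 70
D → V → Z → R → J → G → H → D: 11+13+9+5+7+16+13 = 74
D → V → Z → R → G → H → J → D: 11+13+9+2+16+11+2 = 64
D → V → Z → R → G → J → H → D: 11+13+9+2+7+11+13 = 66
D → V → Z → H → R → J → G → D: 11+13+15+14+5+7+5 = 70
D → V → Z → H → R → G → J → D: 11+13+15+14+2+7+2 = 64
… (352 more)
D → Z → J → V → H → R → G → D: 6+4+9+2+14+2+5 = 42  ← best
The minimum is 42.
One optimal route: D → Z → J → V → H → R → G → D (or its reverse).

Shortest round trip = 42.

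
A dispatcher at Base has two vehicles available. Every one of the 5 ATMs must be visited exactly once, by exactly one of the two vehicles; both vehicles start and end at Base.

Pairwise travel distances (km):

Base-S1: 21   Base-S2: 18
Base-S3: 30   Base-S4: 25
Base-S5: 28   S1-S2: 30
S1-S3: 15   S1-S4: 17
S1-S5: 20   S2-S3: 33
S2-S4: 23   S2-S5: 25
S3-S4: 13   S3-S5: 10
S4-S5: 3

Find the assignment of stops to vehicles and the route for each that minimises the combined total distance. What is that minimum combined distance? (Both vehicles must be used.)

Try each way of splitting the stops between the two vehicles (each non-empty) and, for each split, find the best tour for each vehicle:
  {S1} + {S2, S3, S4, S5}: 42 + 84 = 126
  {S2} + {S1, S3, S4, S5}: 36 + 74 = 110
  {S1, S2} + {S3, S4, S5}: 69 + 68 = 137
  {S3} + {S1, S2, S4, S5}: 60 + 84 = 144
  {S1, S3} + {S2, S4, S5}: 66 + 71 = 137
  {S2, S3} + {S1, S4, S5}: 81 + 69 = 150
  … (15 splits in total)
Best: vehicle 1 Base → S2 → Base = 36; vehicle 2 Base → S1 → S3 → S5 → S4 → Base = 74; combined 110.

Minimum combined distance: 110 km.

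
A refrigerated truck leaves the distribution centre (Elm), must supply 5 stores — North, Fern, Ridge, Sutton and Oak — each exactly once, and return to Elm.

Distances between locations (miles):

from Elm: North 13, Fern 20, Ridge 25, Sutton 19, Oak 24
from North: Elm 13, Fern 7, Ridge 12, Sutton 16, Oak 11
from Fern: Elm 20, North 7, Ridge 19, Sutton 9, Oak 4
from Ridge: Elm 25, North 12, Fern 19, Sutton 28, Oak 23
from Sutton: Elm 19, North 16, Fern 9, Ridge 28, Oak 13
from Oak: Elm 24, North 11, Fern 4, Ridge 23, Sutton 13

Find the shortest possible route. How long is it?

Shortest round trip = 80 miles.

With 5 stops there are 5!/2 = 60 distinct round trips (a route and its reverse cost the same).
Elm-North-Fern-Ridge-Sutton-Oak-Elm: 13+7+19+28+13+24 = 104
Elm-North-Fern-Ridge-Oak-Sutton-Elm: 13+7+19+23+13+19 = 94
Elm-North-Fern-Sutton-Ridge-Oak-Elm: 13+7+9+28+23+24 = 104
Elm-North-Fern-Sutton-Oak-Ridge-Elm: 13+7+9+13+23+25 = 90
Elm-North-Fern-Oak-Ridge-Sutton-Elm: 13+7+4+23+28+19 = 94
Elm-North-Fern-Oak-Sutton-Ridge-Elm: 13+7+4+13+28+25 = 90
Elm-North-Ridge-Fern-Sutton-Oak-Elm: 13+12+19+9+13+24 = 90
Elm-North-Ridge-Fern-Oak-Sutton-Elm: 13+12+19+4+13+19 = 80
Elm-North-Ridge-Sutton-Fern-Oak-Elm: 13+12+28+9+4+24 = 90
Elm-North-Ridge-Sutton-Oak-Fern-Elm: 13+12+28+13+4+20 = 90
Elm-North-Ridge-Oak-Fern-Sutton-Elm: 13+12+23+4+9+19 = 80
Elm-North-Ridge-Oak-Sutton-Fern-Elm: 13+12+23+13+9+20 = 90
Elm-North-Sutton-Fern-Ridge-Oak-Elm: 13+16+9+19+23+24 = 104
Elm-North-Sutton-Fern-Oak-Ridge-Elm: 13+16+9+4+23+25 = 90
… (46 more)
The minimum is 80.
One optimal route: Elm → North → Ridge → Fern → Oak → Sutton → Elm (or its reverse).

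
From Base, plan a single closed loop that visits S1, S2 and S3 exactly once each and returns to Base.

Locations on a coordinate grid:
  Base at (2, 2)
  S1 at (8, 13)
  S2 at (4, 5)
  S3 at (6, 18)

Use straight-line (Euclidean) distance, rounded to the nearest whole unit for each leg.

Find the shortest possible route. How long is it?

With 3 stops there are 3!/2 = 3 distinct round trips (a route and its reverse cost the same).
Base → S1 → S2 → S3 → Base: 13+9+13+16 = 51
Base → S1 → S3 → S2 → Base: 13+5+13+4 = 35
Base → S2 → S1 → S3 → Base: 4+9+5+16 = 34
The minimum is 34.
One optimal route: Base → S2 → S1 → S3 → Base (or its reverse).

34 — the shortest possible round trip.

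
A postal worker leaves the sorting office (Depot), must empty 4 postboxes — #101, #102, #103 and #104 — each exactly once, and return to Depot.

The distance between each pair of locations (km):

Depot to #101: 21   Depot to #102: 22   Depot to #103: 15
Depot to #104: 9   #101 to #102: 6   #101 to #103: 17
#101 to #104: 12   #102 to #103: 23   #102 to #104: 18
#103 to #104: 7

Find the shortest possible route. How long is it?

Minimum total distance: 61 km.

There are 12 distinct closed tours to check (reversals are equivalent).
Depot-#101-#102-#103-#104-Depot: 21+6+23+7+9 = 66
Depot-#101-#102-#104-#103-Depot: 21+6+18+7+15 = 67
Depot-#101-#103-#102-#104-Depot: 21+17+23+18+9 = 88
Depot-#101-#103-#104-#102-Depot: 21+17+7+18+22 = 85
Depot-#101-#104-#102-#103-Depot: 21+12+18+23+15 = 89
Depot-#101-#104-#103-#102-Depot: 21+12+7+23+22 = 85
Depot-#102-#101-#103-#104-Depot: 22+6+17+7+9 = 61
Depot-#102-#101-#104-#103-Depot: 22+6+12+7+15 = 62
Depot-#102-#103-#101-#104-Depot: 22+23+17+12+9 = 83
Depot-#102-#104-#101-#103-Depot: 22+18+12+17+15 = 84
Depot-#103-#101-#102-#104-Depot: 15+17+6+18+9 = 65
Depot-#103-#102-#101-#104-Depot: 15+23+6+12+9 = 65
The minimum is 61.
One optimal route: Depot → #102 → #101 → #103 → #104 → Depot (or its reverse).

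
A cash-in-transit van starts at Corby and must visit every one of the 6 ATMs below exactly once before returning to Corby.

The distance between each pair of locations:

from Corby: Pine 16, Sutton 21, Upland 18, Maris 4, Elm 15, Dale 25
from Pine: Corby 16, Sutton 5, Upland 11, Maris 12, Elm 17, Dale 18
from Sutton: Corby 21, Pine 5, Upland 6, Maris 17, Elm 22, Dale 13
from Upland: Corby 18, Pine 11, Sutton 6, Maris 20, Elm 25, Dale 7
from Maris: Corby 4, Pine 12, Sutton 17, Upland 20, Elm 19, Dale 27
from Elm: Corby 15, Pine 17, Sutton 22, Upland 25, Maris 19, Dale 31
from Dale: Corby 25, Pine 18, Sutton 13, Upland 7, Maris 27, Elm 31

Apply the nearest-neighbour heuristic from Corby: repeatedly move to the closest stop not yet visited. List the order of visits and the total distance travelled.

At Corby the remaining stops are Maris 4, Elm 15, Pine 16, Upland 18, Sutton 21, Dale 25; go to Maris.
At Maris the remaining stops are Pine 12, Sutton 17, Elm 19, Upland 20, Dale 27; go to Pine.
At Pine the remaining stops are Sutton 5, Upland 11, Elm 17, Dale 18; go to Sutton.
At Sutton the remaining stops are Upland 6, Dale 13, Elm 22; go to Upland.
At Upland the remaining stops are Dale 7, Elm 25; go to Dale.
At Dale the remaining stops are Elm 31; go to Elm.
Return Elm→Corby: 15.
Total = 4 + 12 + 5 + 6 + 7 + 31 + 15 = 80.

80 along Corby → Maris → Pine → Sutton → Upland → Dale → Elm → Corby.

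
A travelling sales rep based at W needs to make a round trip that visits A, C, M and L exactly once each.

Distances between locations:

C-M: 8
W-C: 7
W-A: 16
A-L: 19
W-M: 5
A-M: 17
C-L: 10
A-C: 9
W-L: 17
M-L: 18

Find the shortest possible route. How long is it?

Minimum total distance: 58.

With 4 stops there are 4!/2 = 12 distinct round trips (a route and its reverse cost the same).
W→A→C→M→L→W: 16+9+8+18+17 = 68
W→A→C→L→M→W: 16+9+10+18+5 = 58
W→A→M→C→L→W: 16+17+8+10+17 = 68
W→A→M→L→C→W: 16+17+18+10+7 = 68
W→A→L→C→M→W: 16+19+10+8+5 = 58
W→A→L→M→C→W: 16+19+18+8+7 = 68
W→C→A→M→L→W: 7+9+17+18+17 = 68
W→C→A→L→M→W: 7+9+19+18+5 = 58
W→C→M→A→L→W: 7+8+17+19+17 = 68
W→C→L→A→M→W: 7+10+19+17+5 = 58
W→M→A→C→L→W: 5+17+9+10+17 = 58
W→M→C→A→L→W: 5+8+9+19+17 = 58
The minimum is 58.
One optimal route: W → A → C → L → M → W (or its reverse).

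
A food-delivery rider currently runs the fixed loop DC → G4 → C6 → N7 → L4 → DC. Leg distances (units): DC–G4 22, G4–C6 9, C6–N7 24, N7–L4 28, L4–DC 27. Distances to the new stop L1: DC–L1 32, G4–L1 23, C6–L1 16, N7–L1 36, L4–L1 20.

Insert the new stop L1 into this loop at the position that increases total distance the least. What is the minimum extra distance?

Adding 25 by placing L1 on the L4–DC leg.

Insertion cost between consecutive stops i–j is d(i,L1) + d(L1,j) − d(i,j):
  between DC and G4: 32 + 23 − 22 = 33
  between G4 and C6: 23 + 16 − 9 = 30
  between C6 and N7: 16 + 36 − 24 = 28
  between N7 and L4: 36 + 20 − 28 = 28
  between L4 and DC: 20 + 32 − 27 = 25
Cheapest insertion is between L4 and DC, adding 25.
New total = 110 + 25 = 135.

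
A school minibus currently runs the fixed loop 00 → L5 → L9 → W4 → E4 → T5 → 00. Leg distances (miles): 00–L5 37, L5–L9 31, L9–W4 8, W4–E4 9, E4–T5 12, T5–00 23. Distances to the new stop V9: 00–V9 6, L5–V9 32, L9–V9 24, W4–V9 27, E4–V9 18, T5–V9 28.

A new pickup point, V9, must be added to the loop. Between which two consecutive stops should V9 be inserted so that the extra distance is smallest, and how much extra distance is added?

+1 miles — insert V9 between 00 and L5.

Insertion cost between consecutive stops i–j is d(i,V9) + d(V9,j) − d(i,j):
  between 00 and L5: 6 + 32 − 37 = 1
  between L5 and L9: 32 + 24 − 31 = 25
  between L9 and W4: 24 + 27 − 8 = 43
  between W4 and E4: 27 + 18 − 9 = 36
  between E4 and T5: 18 + 28 − 12 = 34
  between T5 and 00: 28 + 6 − 23 = 11
Cheapest insertion is between 00 and L5, adding 1.
New total = 120 + 1 = 121.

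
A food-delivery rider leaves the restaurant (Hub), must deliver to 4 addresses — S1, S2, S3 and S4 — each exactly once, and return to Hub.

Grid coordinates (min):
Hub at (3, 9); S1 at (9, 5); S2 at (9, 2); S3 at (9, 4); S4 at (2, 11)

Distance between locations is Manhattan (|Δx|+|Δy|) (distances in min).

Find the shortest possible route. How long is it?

There are 12 distinct closed tours to check (reversals are equivalent).
Hub → S1 → S2 → S3 → S4 → Hub: 10+3+2+14+3 = 32
Hub → S1 → S2 → S4 → S3 → Hub: 10+3+16+14+11 = 54
Hub → S1 → S3 → S2 → S4 → Hub: 10+1+2+16+3 = 32
Hub → S1 → S3 → S4 → S2 → Hub: 10+1+14+16+13 = 54
Hub → S1 → S4 → S2 → S3 → Hub: 10+13+16+2+11 = 52
Hub → S1 → S4 → S3 → S2 → Hub: 10+13+14+2+13 = 52
Hub → S2 → S1 → S3 → S4 → Hub: 13+3+1+14+3 = 34
Hub → S2 → S1 → S4 → S3 → Hub: 13+3+13+14+11 = 54
Hub → S2 → S3 → S1 → S4 → Hub: 13+2+1+13+3 = 32
Hub → S2 → S4 → S1 → S3 → Hub: 13+16+13+1+11 = 54
Hub → S3 → S1 → S2 → S4 → Hub: 11+1+3+16+3 = 34
Hub → S3 → S2 → S1 → S4 → Hub: 11+2+3+13+3 = 32
The minimum is 32.
One optimal route: Hub → S1 → S2 → S3 → S4 → Hub (or its reverse).

32 min — the shortest possible round trip.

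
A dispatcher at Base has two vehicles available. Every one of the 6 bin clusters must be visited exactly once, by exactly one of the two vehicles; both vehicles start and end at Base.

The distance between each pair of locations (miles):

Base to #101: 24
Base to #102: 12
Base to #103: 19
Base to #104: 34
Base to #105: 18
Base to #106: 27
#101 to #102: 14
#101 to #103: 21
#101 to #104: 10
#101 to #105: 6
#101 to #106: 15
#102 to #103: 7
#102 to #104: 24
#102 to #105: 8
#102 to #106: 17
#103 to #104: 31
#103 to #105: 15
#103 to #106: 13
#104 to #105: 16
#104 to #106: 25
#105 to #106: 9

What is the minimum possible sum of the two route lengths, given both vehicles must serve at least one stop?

Check every non-empty split of the stops between the two vehicles; for each half take its own optimal tour:
  {#101} + {#102, #103, #104, #105, #106}: 48 + 91 = 139
  {#102} + {#101, #103, #104, #105, #106}: 24 + 91 = 115
  {#101, #102} + {#103, #104, #105, #106}: 50 + 91 = 141
  {#103} + {#101, #102, #104, #105, #106}: 38 + 88 = 126
  {#101, #103} + {#102, #104, #105, #106}: 64 + 88 = 152
  {#102, #103} + {#101, #104, #105, #106}: 38 + 86 = 124
  … (31 splits in total)
Best: vehicle 1 Base → #102 → Base = 24; vehicle 2 Base → #101 → #104 → #105 → #106 → #103 → Base = 91; combined 115.

Minimum combined distance: 115 miles.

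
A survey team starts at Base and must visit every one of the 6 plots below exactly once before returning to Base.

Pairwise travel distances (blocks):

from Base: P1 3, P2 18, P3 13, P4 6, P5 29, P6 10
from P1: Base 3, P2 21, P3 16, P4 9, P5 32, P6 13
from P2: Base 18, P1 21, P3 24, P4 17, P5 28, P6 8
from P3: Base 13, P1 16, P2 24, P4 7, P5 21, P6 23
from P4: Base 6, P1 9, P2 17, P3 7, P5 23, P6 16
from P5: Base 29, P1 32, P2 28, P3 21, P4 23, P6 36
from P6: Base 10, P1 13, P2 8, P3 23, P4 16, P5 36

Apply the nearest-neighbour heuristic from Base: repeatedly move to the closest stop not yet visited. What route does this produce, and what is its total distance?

Nearest-neighbour total = 86 blocks; route Base → P1 → P4 → P3 → P5 → P2 → P6 → Base.

Base → [P1:3 / P4:6 / P6:10 / P3:13 / P2:18 / P5:29] → P1 (3)
P1 → [P4:9 / P6:13 / P3:16 / P2:21 / P5:32] → P4 (9)
P4 → [P3:7 / P6:16 / P2:17 / P5:23] → P3 (7)
P3 → [P5:21 / P6:23 / P2:24] → P5 (21)
P5 → [P2:28 / P6:36] → P2 (28)
P2 → [P6:8] → P6 (8)
Return P6→Base: 10.
Total = 3 + 9 + 7 + 21 + 28 + 8 + 10 = 86.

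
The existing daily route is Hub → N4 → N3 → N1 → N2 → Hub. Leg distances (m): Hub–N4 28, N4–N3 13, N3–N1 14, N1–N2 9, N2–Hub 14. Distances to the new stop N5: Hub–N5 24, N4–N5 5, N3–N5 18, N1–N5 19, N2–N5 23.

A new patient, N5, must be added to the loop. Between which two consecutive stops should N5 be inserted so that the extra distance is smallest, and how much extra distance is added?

Insertion cost between consecutive stops i–j is d(i,N5) + d(N5,j) − d(i,j):
  between Hub and N4: 24 + 5 − 28 = 1
  between N4 and N3: 5 + 18 − 13 = 10
  between N3 and N1: 18 + 19 − 14 = 23
  between N1 and N2: 19 + 23 − 9 = 33
  between N2 and Hub: 23 + 24 − 14 = 33
Cheapest insertion is between Hub and N4, adding 1.
New total = 78 + 1 = 79.

Minimum extra distance: 1 m, inserting N5 between Hub and N4.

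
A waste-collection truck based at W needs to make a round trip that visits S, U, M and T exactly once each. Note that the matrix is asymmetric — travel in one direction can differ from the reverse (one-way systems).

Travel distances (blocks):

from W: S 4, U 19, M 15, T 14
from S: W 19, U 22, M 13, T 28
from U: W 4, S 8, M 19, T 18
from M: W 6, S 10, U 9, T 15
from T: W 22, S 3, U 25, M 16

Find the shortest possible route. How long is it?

43 blocks — the shortest possible round trip.

W - S - U - M - T - W: 4+22+19+15+22 = 82
W - S - U - T - M - W: 4+22+18+16+6 = 66
W - S - M - U - T - W: 4+13+9+18+22 = 66
W - S - M - T - U - W: 4+13+15+25+4 = 61
W - S - T - U - M - W: 4+28+25+19+6 = 82
W - S - T - M - U - W: 4+28+16+9+4 = 61
W - U - S - M - T - W: 19+8+13+15+22 = 77
W - U - S - T - M - W: 19+8+28+16+6 = 77
W - U - M - S - T - W: 19+19+10+28+22 = 98
W - U - M - T - S - W: 19+19+15+3+19 = 75
W - U - T - S - M - W: 19+18+3+13+6 = 59
W - U - T - M - S - W: 19+18+16+10+19 = 82
W - M - S - U - T - W: 15+10+22+18+22 = 87
W - M - S - T - U - W: 15+10+28+25+4 = 82
… (10 more)
W - T - S - M - U - W: 14+3+13+9+4 = 43  ← best
The minimum is 43.
One optimal route: W → T → S → M → U → W.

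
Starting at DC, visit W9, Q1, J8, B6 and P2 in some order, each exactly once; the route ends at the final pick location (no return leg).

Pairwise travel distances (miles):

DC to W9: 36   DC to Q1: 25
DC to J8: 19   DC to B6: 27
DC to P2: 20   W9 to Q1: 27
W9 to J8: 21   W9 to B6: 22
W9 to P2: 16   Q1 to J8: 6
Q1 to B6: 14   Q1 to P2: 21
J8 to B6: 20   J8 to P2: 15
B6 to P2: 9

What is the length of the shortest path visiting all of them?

There are 5! = 120 possible orderings.
DC→W9→Q1→J8→B6→P2: 36+27+6+20+9 = 98
DC→W9→Q1→J8→P2→B6: 36+27+6+15+9 = 93
DC→W9→Q1→B6→J8→P2: 36+27+14+20+15 = 112
DC→W9→Q1→B6→P2→J8: 36+27+14+9+15 = 101
DC→W9→Q1→P2→J8→B6: 36+27+21+15+20 = 119
DC→W9→Q1→P2→B6→J8: 36+27+21+9+20 = 113
DC→W9→J8→Q1→B6→P2: 36+21+6+14+9 = 86
DC→W9→J8→Q1→P2→B6: 36+21+6+21+9 = 93
DC→W9→J8→B6→Q1→P2: 36+21+20+14+21 = 112
DC→W9→J8→B6→P2→Q1: 36+21+20+9+21 = 107
DC→W9→J8→P2→Q1→B6: 36+21+15+21+14 = 107
DC→W9→J8→P2→B6→Q1: 36+21+15+9+14 = 95
DC→W9→B6→Q1→J8→P2: 36+22+14+6+15 = 93
DC→W9→B6→Q1→P2→J8: 36+22+14+21+15 = 108
… (106 more)
DC→J8→Q1→B6→P2→W9: 19+6+14+9+16 = 64  ← best
The minimum is 64.
One shortest path: DC → J8 → Q1 → B6 → P2 → W9.

64 miles — the minimum one-way total.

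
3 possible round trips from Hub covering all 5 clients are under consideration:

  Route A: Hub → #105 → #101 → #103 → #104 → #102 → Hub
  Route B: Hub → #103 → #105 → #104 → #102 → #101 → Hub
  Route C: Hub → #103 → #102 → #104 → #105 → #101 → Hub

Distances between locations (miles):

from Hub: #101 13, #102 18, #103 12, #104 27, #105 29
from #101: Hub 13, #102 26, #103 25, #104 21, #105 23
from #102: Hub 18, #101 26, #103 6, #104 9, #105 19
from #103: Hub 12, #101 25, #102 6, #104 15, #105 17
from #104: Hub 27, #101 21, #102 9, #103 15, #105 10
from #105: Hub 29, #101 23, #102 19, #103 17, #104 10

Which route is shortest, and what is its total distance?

Route A: 29 + 23 + 25 + 15 + 9 + 18 = 119
Route B: 12 + 17 + 10 + 9 + 26 + 13 = 87
Route C: 12 + 6 + 9 + 10 + 23 + 13 = 73

73 miles — Route C is the shortest.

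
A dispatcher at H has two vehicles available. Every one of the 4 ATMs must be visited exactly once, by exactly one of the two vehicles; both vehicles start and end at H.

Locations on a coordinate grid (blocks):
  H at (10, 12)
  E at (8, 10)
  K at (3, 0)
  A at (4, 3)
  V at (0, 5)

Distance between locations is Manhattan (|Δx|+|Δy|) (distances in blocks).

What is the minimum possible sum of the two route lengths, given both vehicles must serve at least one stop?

Try each way of splitting the stops between the two vehicles (each non-empty) and, for each split, find the best tour for each vehicle:
  {E} + {K, A, V}: 8 + 44 = 52
  {K} + {E, A, V}: 38 + 38 = 76
  {E, K} + {A, V}: 38 + 38 = 76
  {A} + {E, K, V}: 30 + 44 = 74
  {E, A} + {K, V}: 30 + 44 = 74
  {K, A} + {E, V}: 38 + 34 = 72
  … (7 splits in total)
Best: vehicle 1 H → E → H = 8; vehicle 2 H → A → K → V → H = 44; combined 52.

Minimum combined distance: 52 blocks.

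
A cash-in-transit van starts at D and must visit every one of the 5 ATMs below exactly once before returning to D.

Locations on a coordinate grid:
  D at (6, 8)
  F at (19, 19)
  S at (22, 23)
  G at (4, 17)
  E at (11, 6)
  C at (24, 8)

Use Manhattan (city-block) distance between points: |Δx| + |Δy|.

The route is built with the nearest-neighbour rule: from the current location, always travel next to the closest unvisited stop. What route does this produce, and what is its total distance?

Nearest-neighbour total = 80; route D → E → C → F → S → G → D.

From D: distances to unvisited — E=7, G=11, C=18, F=24, S=31. Nearest is E (7).
From E: distances to unvisited — C=15, G=18, F=21, S=28. Nearest is C (15).
From C: distances to unvisited — F=16, S=17, G=29. Nearest is F (16).
From F: distances to unvisited — S=7, G=17. Nearest is S (7).
From S: distances to unvisited — G=24. Nearest is G (24).
Return G→D: 11.
Total = 7 + 15 + 16 + 7 + 24 + 11 = 80.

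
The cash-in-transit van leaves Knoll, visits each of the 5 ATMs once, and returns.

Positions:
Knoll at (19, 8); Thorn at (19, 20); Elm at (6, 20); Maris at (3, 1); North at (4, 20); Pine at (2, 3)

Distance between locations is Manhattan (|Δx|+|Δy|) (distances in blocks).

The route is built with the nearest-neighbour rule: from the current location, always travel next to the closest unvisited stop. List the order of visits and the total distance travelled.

72 blocks along Knoll → Thorn → Elm → North → Pine → Maris → Knoll.

From Knoll: distances to unvisited — Thorn=12, Pine=22, Maris=23, Elm=25, North=27. Nearest is Thorn (12).
From Thorn: distances to unvisited — Elm=13, North=15, Pine=34, Maris=35. Nearest is Elm (13).
From Elm: distances to unvisited — North=2, Pine=21, Maris=22. Nearest is North (2).
From North: distances to unvisited — Pine=19, Maris=20. Nearest is Pine (19).
From Pine: distances to unvisited — Maris=3. Nearest is Maris (3).
Return Maris→Knoll: 23.
Total = 12 + 13 + 2 + 19 + 3 + 23 = 72.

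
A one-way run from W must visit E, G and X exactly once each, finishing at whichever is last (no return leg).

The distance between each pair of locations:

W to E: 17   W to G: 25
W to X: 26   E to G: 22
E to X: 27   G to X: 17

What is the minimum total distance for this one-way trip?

56 — the minimum one-way total.

There are 3! = 6 possible orderings.
W → E → G → X: 17+22+17 = 56
W → E → X → G: 17+27+17 = 61
W → G → E → X: 25+22+27 = 74
W → G → X → E: 25+17+27 = 69
W → X → E → G: 26+27+22 = 75
W → X → G → E: 26+17+22 = 65
The minimum is 56.
One shortest path: W → E → G → X.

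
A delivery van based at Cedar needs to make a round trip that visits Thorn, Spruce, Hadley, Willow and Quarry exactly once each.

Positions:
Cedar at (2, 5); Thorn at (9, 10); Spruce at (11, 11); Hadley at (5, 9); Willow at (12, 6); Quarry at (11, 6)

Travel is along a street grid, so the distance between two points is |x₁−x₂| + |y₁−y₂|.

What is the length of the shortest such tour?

There are 60 distinct closed tours to check (reversals are equivalent).
Cedar - Thorn - Spruce - Hadley - Willow - Quarry - Cedar: 12+3+8+10+1+10 = 44
Cedar - Thorn - Spruce - Hadley - Quarry - Willow - Cedar: 12+3+8+9+1+11 = 44
Cedar - Thorn - Spruce - Willow - Hadley - Quarry - Cedar: 12+3+6+10+9+10 = 50
Cedar - Thorn - Spruce - Willow - Quarry - Hadley - Cedar: 12+3+6+1+9+7 = 38
Cedar - Thorn - Spruce - Quarry - Hadley - Willow - Cedar: 12+3+5+9+10+11 = 50
Cedar - Thorn - Spruce - Quarry - Willow - Hadley - Cedar: 12+3+5+1+10+7 = 38
Cedar - Thorn - Hadley - Spruce - Willow - Quarry - Cedar: 12+5+8+6+1+10 = 42
Cedar - Thorn - Hadley - Spruce - Quarry - Willow - Cedar: 12+5+8+5+1+11 = 42
Cedar - Thorn - Hadley - Willow - Spruce - Quarry - Cedar: 12+5+10+6+5+10 = 48
Cedar - Thorn - Hadley - Willow - Quarry - Spruce - Cedar: 12+5+10+1+5+15 = 48
Cedar - Thorn - Hadley - Quarry - Spruce - Willow - Cedar: 12+5+9+5+6+11 = 48
Cedar - Thorn - Hadley - Quarry - Willow - Spruce - Cedar: 12+5+9+1+6+15 = 48
Cedar - Thorn - Willow - Spruce - Hadley - Quarry - Cedar: 12+7+6+8+9+10 = 52
Cedar - Thorn - Willow - Spruce - Quarry - Hadley - Cedar: 12+7+6+5+9+7 = 46
… (46 more)
Cedar - Hadley - Thorn - Spruce - Willow - Quarry - Cedar: 7+5+3+6+1+10 = 32  ← best
The minimum is 32.
One optimal route: Cedar → Hadley → Thorn → Spruce → Willow → Quarry → Cedar (or its reverse).

Minimum total distance: 32.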